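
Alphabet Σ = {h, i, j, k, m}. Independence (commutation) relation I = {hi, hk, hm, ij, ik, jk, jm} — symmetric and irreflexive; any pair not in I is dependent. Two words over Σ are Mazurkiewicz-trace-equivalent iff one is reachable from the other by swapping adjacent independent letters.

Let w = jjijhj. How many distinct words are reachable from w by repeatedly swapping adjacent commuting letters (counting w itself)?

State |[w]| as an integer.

#0=j has no predecessor
#1=j depends on [0:j]
#2=i has no predecessor
#3=j depends on [1:j]
#4=h depends on [3:j]
#5=j depends on [4:h]
sources: [0:j, 2:i]
N(rest) = Σ N(rest − s) over sources s of rest; N(one piece) = 1:
  size 1 → [2]=1  [5]=1
  size 2 → [2,5]=2  [4,5]=1
  size 3 → [2,4,5]=3  [3,4,5]=1
  size 4 → [1,3,4,5]=1  [2,3,4,5]=4
  first=0(j) contributes 5
  first=2(i) contributes 1
|[w]| = 6

6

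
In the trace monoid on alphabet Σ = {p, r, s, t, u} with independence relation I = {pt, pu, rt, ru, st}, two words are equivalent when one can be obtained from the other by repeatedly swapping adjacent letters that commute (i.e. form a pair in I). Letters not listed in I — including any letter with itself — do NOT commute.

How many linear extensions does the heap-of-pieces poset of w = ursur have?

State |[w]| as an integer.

piece 0:u — minimal
piece 1:r — minimal
piece 2:s rests on {0:u, 1:r}
piece 3:u rests on {2:s}
piece 4:r rests on {2:s}
minimal pieces: {0:u, 1:r}
ways to finish when only these pieces remain (= sum over removing one remaining piece with nothing left below it):
  1 left: {3}→1  {4}→1
  2 left: {3,4}→2
  3 left: {2,3,4}→2
  placing 0:u first → 2 extensions
  placing 1:r first → 2 extensions
total linear extensions = 4

4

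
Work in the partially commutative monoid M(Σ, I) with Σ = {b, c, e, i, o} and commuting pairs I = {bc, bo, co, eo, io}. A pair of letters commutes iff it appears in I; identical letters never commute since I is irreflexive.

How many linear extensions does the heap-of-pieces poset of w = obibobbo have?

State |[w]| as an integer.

#0=o has no predecessor
#1=b has no predecessor
#2=i depends on [1:b]
#3=b depends on [2:i]
#4=o depends on [0:o]
#5=b depends on [3:b]
#6=b depends on [5:b]
#7=o depends on [4:o]
sources: [0:o, 1:b]
N(rest) = Σ N(rest − s) over sources s of rest; N(one piece) = 1:
  size 1 → [6]=1  [7]=1
  size 2 → [4,7]=1  [5,6]=1  [6,7]=2
  size 3 → [0,4,7]=1  [3,5,6]=1  [4,6,7]=3  [5,6,7]=3
  size 4 → [0,4,6,7]=4  [2,3,5,6]=1  [3,5,6,7]=4  [4,5,6,7]=6
  size 5 → [0,4,5,6,7]=10  [1,2,3,5,6]=1  [2,3,5,6,7]=5  [3,4,5,6,7]=10
  size 6 → [0,3,4,5,6,7]=20  [1,2,3,5,6,7]=6  [2,3,4,5,6,7]=15
  first=0(o) contributes 21
  first=1(b) contributes 35
|[w]| = 56

56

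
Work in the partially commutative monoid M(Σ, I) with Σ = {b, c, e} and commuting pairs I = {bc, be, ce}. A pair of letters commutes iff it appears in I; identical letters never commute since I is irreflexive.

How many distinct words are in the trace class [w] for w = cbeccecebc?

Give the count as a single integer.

piece 0:c — minimal
piece 1:b — minimal
piece 2:e — minimal
piece 3:c rests on {0:c}
piece 4:c rests on {3:c}
piece 5:e rests on {2:e}
piece 6:c rests on {4:c}
piece 7:e rests on {5:e}
piece 8:b rests on {1:b}
piece 9:c rests on {6:c}
minimal pieces: {0:c, 1:b, 2:e}
ways to finish when only these pieces remain (= sum over removing one remaining piece with nothing left below it):
  1 left: {7}→1  {8}→1  {9}→1
  2 left: {1,8}→1  {5,7}→1  {6,9}→1  {7,8}→2  {7,9}→2  {8,9}→2
  3 left: {1,7,8}→3  {1,8,9}→3  {2,5,7}→1  {4,6,9}→1  {5,7,8}→3  {5,7,9}→3  {6,7,9}→3  {6,8,9}→3  {7,8,9}→6
  4 left: {1,5,7,8}→6  {1,6,8,9}→6  {1,7,8,9}→12  {2,5,7,8}→4  {2,5,7,9}→4  {3,4,6,9}→1  {4,6,7,9}→4  {4,6,8,9}→4  {5,6,7,9}→6  {5,7,8,9}→12  {6,7,8,9}→12
  5 left: {0,3,4,6,9}→1  {1,2,5,7,8}→10  {1,4,6,8,9}→10  {1,5,7,8,9}→30  {1,6,7,8,9}→30  {2,5,6,7,9}→10  {2,5,7,8,9}→20  {3,4,6,7,9}→5  {3,4,6,8,9}→5  {4,5,6,7,9}→10  {4,6,7,8,9}→20  {5,6,7,8,9}→30
  6 left: {0,3,4,6,7,9}→6  {0,3,4,6,8,9}→6  {1,2,5,7,8,9}→60  {1,3,4,6,8,9}→15  {1,4,6,7,8,9}→60  {1,5,6,7,8,9}→90  {2,4,5,6,7,9}→20  {2,5,6,7,8,9}→60  {3,4,5,6,7,9}→15  {3,4,6,7,8,9}→30  {4,5,6,7,8,9}→60
  7 left: {0,1,3,4,6,8,9}→21  {0,3,4,5,6,7,9}→21  {0,3,4,6,7,8,9}→42  {1,2,5,6,7,8,9}→210  {1,3,4,6,7,8,9}→105  {1,4,5,6,7,8,9}→210  {2,3,4,5,6,7,9}→35  {2,4,5,6,7,8,9}→140  {3,4,5,6,7,8,9}→105
  8 left: {0,1,3,4,6,7,8,9}→168  {0,2,3,4,5,6,7,9}→56  {0,3,4,5,6,7,8,9}→168  {1,2,4,5,6,7,8,9}→560  {1,3,4,5,6,7,8,9}→420  {2,3,4,5,6,7,8,9}→280
  placing 0:c first → 1260 extensions
  placing 1:b first → 504 extensions
  placing 2:e first → 756 extensions
total linear extensions = 2520

2520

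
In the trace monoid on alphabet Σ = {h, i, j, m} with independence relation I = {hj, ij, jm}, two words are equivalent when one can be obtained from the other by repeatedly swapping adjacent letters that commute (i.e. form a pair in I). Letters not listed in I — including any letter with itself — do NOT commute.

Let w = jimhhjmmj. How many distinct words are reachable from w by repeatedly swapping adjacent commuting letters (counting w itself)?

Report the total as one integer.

84

#0=j has no predecessor
#1=i has no predecessor
#2=m depends on [1:i]
#3=h depends on [2:m]
#4=h depends on [3:h]
#5=j depends on [0:j]
#6=m depends on [4:h]
#7=m depends on [6:m]
#8=j depends on [5:j]
sources: [0:j, 1:i]
N(rest) = Σ N(rest − s) over sources s of rest; N(one piece) = 1:
  size 1 → [7]=1  [8]=1
  size 2 → [5,8]=1  [6,7]=1  [7,8]=2
  size 3 → [0,5,8]=1  [4,6,7]=1  [5,7,8]=3  [6,7,8]=3
  size 4 → [0,5,7,8]=4  [3,4,6,7]=1  [4,6,7,8]=4  [5,6,7,8]=6
  size 5 → [0,5,6,7,8]=10  [2,3,4,6,7]=1  [3,4,6,7,8]=5  [4,5,6,7,8]=10
  size 6 → [0,4,5,6,7,8]=20  [1,2,3,4,6,7]=1  [2,3,4,6,7,8]=6  [3,4,5,6,7,8]=15
  size 7 → [0,3,4,5,6,7,8]=35  [1,2,3,4,6,7,8]=7  [2,3,4,5,6,7,8]=21
  first=0(j) contributes 28
  first=1(i) contributes 56
|[w]| = 84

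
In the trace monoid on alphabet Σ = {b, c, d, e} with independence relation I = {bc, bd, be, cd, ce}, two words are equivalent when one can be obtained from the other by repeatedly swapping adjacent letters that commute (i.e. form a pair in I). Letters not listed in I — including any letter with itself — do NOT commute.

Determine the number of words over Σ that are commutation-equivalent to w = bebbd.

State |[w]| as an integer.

drop 0:b onto floor
drop 1:e onto floor
drop 2:b onto {0:b}
drop 3:b onto {2:b}
drop 4:d onto {1:e}
ground layer = {0:b, 1:e}
drop-orders for the pieces not yet dropped (sum over which currently-grounded one goes next):
  1 to go: {3} 1  {4} 1
  2 to go: {1,4} 1  {2,3} 1  {3,4} 2
  3 to go: {0,2,3} 1  {1,3,4} 3  {2,3,4} 3
  if 0:b drops first: 6 orders
  if 1:e drops first: 4 orders
heap linearizations: 10

10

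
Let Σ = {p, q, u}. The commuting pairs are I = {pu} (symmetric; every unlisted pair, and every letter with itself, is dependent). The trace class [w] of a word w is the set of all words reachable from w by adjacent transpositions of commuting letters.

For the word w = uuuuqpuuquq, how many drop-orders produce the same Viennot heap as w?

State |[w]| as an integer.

0(u) covers ∅
1(u) covers 0:u
2(u) covers 1:u
3(u) covers 2:u
4(q) covers 3:u
5(p) covers 4:q
6(u) covers 4:q
7(u) covers 6:u
8(q) covers 5:p, 7:u
9(u) covers 8:q
10(q) covers 9:u
floor of heap: 0:u
completions by unplaced set U, small U first (add the entries for U minus each lowest piece of U):
  |U|=1: {10}:1
  |U|=2: {9,10}:1
  |U|=3: {8,9,10}:1
  |U|=4: {5,8,9,10}:1  {7,8,9,10}:1
  |U|=5: {5,7,8,9,10}:2  {6,7,8,9,10}:1
  |U|=6: {5,6,7,8,9,10}:3
  |U|=7: {4,5,6,7,8,9,10}:3
  |U|=8: {3,4,5,6,7,8,9,10}:3
  |U|=9: {2,3,4,5,6,7,8,9,10}:3
  start at 0(u): 3

3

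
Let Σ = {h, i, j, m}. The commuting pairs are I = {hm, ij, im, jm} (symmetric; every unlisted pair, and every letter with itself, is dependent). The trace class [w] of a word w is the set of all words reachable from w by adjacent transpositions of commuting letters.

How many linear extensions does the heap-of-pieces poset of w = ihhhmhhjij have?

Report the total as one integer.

0(i) covers ∅
1(h) covers 0:i
2(h) covers 1:h
3(h) covers 2:h
4(m) covers ∅
5(h) covers 3:h
6(h) covers 5:h
7(j) covers 6:h
8(i) covers 6:h
9(j) covers 7:j
floor of heap: 0:i, 4:m
completions by unplaced set U, small U first (add the entries for U minus each lowest piece of U):
  |U|=1: {4}:1  {8}:1  {9}:1
  |U|=2: {4,8}:2  {4,9}:2  {7,9}:1  {8,9}:2
  |U|=3: {4,7,9}:3  {4,8,9}:6  {7,8,9}:3
  |U|=4: {4,7,8,9}:12  {6,7,8,9}:3
  |U|=5: {4,6,7,8,9}:15  {5,6,7,8,9}:3
  |U|=6: {3,5,6,7,8,9}:3  {4,5,6,7,8,9}:18
  |U|=7: {2,3,5,6,7,8,9}:3  {3,4,5,6,7,8,9}:21
  |U|=8: {1,2,3,5,6,7,8,9}:3  {2,3,4,5,6,7,8,9}:24
  start at 0(i): 27
  start at 4(m): 3
sum over floor = 30

30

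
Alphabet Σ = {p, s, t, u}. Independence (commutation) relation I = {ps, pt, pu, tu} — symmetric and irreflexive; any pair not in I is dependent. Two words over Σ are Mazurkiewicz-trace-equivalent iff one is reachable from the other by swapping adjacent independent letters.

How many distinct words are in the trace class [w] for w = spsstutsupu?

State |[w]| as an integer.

165

0(s) covers ∅
1(p) covers ∅
2(s) covers 0:s
3(s) covers 2:s
4(t) covers 3:s
5(u) covers 3:s
6(t) covers 4:t
7(s) covers 5:u, 6:t
8(u) covers 7:s
9(p) covers 1:p
10(u) covers 8:u
floor of heap: 0:s, 1:p
completions by unplaced set U, small U first (add the entries for U minus each lowest piece of U):
  |U|=1: {9}:1  {10}:1
  |U|=2: {1,9}:1  {8,10}:1  {9,10}:2
  |U|=3: {1,9,10}:3  {7,8,10}:1  {8,9,10}:3
  |U|=4: {1,8,9,10}:6  {5,7,8,10}:1  {6,7,8,10}:1  {7,8,9,10}:4
  |U|=5: {1,7,8,9,10}:10  {4,6,7,8,10}:1  {5,6,7,8,10}:2  {5,7,8,9,10}:5  {6,7,8,9,10}:5
  |U|=6: {1,5,7,8,9,10}:15  {1,6,7,8,9,10}:15  {4,5,6,7,8,10}:3  {4,6,7,8,9,10}:6  {5,6,7,8,9,10}:12
  |U|=7: {1,4,6,7,8,9,10}:21  {1,5,6,7,8,9,10}:42  {3,4,5,6,7,8,10}:3  {4,5,6,7,8,9,10}:21
  |U|=8: {1,4,5,6,7,8,9,10}:84  {2,3,4,5,6,7,8,10}:3  {3,4,5,6,7,8,9,10}:24
  |U|=9: {0,2,3,4,5,6,7,8,10}:3  {1,3,4,5,6,7,8,9,10}:108  {2,3,4,5,6,7,8,9,10}:27
  start at 0(s): 135
  start at 1(p): 30
sum over floor = 165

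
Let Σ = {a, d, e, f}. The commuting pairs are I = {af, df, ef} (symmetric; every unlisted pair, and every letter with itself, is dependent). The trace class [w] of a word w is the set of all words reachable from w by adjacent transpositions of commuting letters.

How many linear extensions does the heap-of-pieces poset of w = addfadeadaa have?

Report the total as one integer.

0(a) covers ∅
1(d) covers 0:a
2(d) covers 1:d
3(f) covers ∅
4(a) covers 2:d
5(d) covers 4:a
6(e) covers 5:d
7(a) covers 6:e
8(d) covers 7:a
9(a) covers 8:d
10(a) covers 9:a
floor of heap: 0:a, 3:f
completions by unplaced set U, small U first (add the entries for U minus each lowest piece of U):
  |U|=1: {3}:1  {10}:1
  |U|=2: {3,10}:2  {9,10}:1
  |U|=3: {3,9,10}:3  {8,9,10}:1
  |U|=4: {3,8,9,10}:4  {7,8,9,10}:1
  |U|=5: {3,7,8,9,10}:5  {6,7,8,9,10}:1
  |U|=6: {3,6,7,8,9,10}:6  {5,6,7,8,9,10}:1
  |U|=7: {3,5,6,7,8,9,10}:7  {4,5,6,7,8,9,10}:1
  |U|=8: {2,4,5,6,7,8,9,10}:1  {3,4,5,6,7,8,9,10}:8
  |U|=9: {1,2,4,5,6,7,8,9,10}:1  {2,3,4,5,6,7,8,9,10}:9
  start at 0(a): 10
  start at 3(f): 1
sum over floor = 11

11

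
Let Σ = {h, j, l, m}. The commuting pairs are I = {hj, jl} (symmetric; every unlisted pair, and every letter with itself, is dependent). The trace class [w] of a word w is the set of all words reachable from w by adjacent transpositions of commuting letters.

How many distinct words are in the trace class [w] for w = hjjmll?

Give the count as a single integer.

piece 0:h — minimal
piece 1:j — minimal
piece 2:j rests on {1:j}
piece 3:m rests on {0:h, 2:j}
piece 4:l rests on {3:m}
piece 5:l rests on {4:l}
minimal pieces: {0:h, 1:j}
ways to finish when only these pieces remain (= sum over removing one remaining piece with nothing left below it):
  1 left: {5}→1
  2 left: {4,5}→1
  3 left: {3,4,5}→1
  4 left: {0,3,4,5}→1  {2,3,4,5}→1
  placing 0:h first → 1 extensions
  placing 1:j first → 2 extensions
total linear extensions = 3

3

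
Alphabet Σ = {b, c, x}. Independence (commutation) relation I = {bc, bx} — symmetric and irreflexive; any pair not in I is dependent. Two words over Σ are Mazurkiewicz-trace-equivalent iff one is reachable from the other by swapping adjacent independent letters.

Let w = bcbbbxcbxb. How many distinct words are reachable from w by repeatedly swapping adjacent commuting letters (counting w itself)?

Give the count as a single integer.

0(b) covers ∅
1(c) covers ∅
2(b) covers 0:b
3(b) covers 2:b
4(b) covers 3:b
5(x) covers 1:c
6(c) covers 5:x
7(b) covers 4:b
8(x) covers 6:c
9(b) covers 7:b
floor of heap: 0:b, 1:c
completions by unplaced set U, small U first (add the entries for U minus each lowest piece of U):
  |U|=1: {8}:1  {9}:1
  |U|=2: {6,8}:1  {7,9}:1  {8,9}:2
  |U|=3: {4,7,9}:1  {5,6,8}:1  {6,8,9}:3  {7,8,9}:3
  |U|=4: {1,5,6,8}:1  {3,4,7,9}:1  {4,7,8,9}:4  {5,6,8,9}:4  {6,7,8,9}:6
  |U|=5: {1,5,6,8,9}:5  {2,3,4,7,9}:1  {3,4,7,8,9}:5  {4,6,7,8,9}:10  {5,6,7,8,9}:10
  |U|=6: {0,2,3,4,7,9}:1  {1,5,6,7,8,9}:15  {2,3,4,7,8,9}:6  {3,4,6,7,8,9}:15  {4,5,6,7,8,9}:20
  |U|=7: {0,2,3,4,7,8,9}:7  {1,4,5,6,7,8,9}:35  {2,3,4,6,7,8,9}:21  {3,4,5,6,7,8,9}:35
  |U|=8: {0,2,3,4,6,7,8,9}:28  {1,3,4,5,6,7,8,9}:70  {2,3,4,5,6,7,8,9}:56
  start at 0(b): 126
  start at 1(c): 84
sum over floor = 210

210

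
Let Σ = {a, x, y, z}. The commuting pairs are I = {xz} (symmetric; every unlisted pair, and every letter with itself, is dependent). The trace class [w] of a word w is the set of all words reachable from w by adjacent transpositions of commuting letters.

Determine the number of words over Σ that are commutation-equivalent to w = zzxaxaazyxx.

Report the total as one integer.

piece 0:z — minimal
piece 1:z rests on {0:z}
piece 2:x — minimal
piece 3:a rests on {1:z, 2:x}
piece 4:x rests on {3:a}
piece 5:a rests on {4:x}
piece 6:a rests on {5:a}
piece 7:z rests on {6:a}
piece 8:y rests on {7:z}
piece 9:x rests on {8:y}
piece 10:x rests on {9:x}
minimal pieces: {0:z, 2:x}
ways to finish when only these pieces remain (= sum over removing one remaining piece with nothing left below it):
  1 left: {10}→1
  2 left: {9,10}→1
  3 left: {8,9,10}→1
  4 left: {7,8,9,10}→1
  5 left: {6,7,8,9,10}→1
  6 left: {5,6,7,8,9,10}→1
  7 left: {4,5,6,7,8,9,10}→1
  8 left: {3,4,5,6,7,8,9,10}→1
  9 left: {1,3,4,5,6,7,8,9,10}→1  {2,3,4,5,6,7,8,9,10}→1
  placing 0:z first → 2 extensions
  placing 2:x first → 1 extensions
total linear extensions = 3

3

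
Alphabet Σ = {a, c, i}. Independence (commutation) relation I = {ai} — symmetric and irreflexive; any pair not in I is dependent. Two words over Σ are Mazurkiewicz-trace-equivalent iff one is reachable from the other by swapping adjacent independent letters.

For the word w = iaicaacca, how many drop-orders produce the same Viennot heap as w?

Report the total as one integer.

#0=i has no predecessor
#1=a has no predecessor
#2=i depends on [0:i]
#3=c depends on [1:a, 2:i]
#4=a depends on [3:c]
#5=a depends on [4:a]
#6=c depends on [5:a]
#7=c depends on [6:c]
#8=a depends on [7:c]
sources: [0:i, 1:a]
N(rest) = Σ N(rest − s) over sources s of rest; N(one piece) = 1:
  size 1 → [8]=1
  size 2 → [7,8]=1
  size 3 → [6,7,8]=1
  size 4 → [5,6,7,8]=1
  size 5 → [4,5,6,7,8]=1
  size 6 → [3,4,5,6,7,8]=1
  size 7 → [1,3,4,5,6,7,8]=1  [2,3,4,5,6,7,8]=1
  first=0(i) contributes 2
  first=1(a) contributes 1
|[w]| = 3

3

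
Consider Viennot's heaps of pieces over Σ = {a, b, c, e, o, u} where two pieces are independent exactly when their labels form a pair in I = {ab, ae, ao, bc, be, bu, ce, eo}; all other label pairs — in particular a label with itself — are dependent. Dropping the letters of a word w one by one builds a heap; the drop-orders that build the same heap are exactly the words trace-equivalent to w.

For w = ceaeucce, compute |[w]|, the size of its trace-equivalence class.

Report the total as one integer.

0(c) covers ∅
1(e) covers ∅
2(a) covers 0:c
3(e) covers 1:e
4(u) covers 2:a, 3:e
5(c) covers 4:u
6(c) covers 5:c
7(e) covers 4:u
floor of heap: 0:c, 1:e
completions by unplaced set U, small U first (add the entries for U minus each lowest piece of U):
  |U|=1: {6}:1  {7}:1
  |U|=2: {5,6}:1  {6,7}:2
  |U|=3: {5,6,7}:3
  |U|=4: {4,5,6,7}:3
  |U|=5: {2,4,5,6,7}:3  {3,4,5,6,7}:3
  |U|=6: {0,2,4,5,6,7}:3  {1,3,4,5,6,7}:3  {2,3,4,5,6,7}:6
  start at 0(c): 9
  start at 1(e): 9
sum over floor = 18

18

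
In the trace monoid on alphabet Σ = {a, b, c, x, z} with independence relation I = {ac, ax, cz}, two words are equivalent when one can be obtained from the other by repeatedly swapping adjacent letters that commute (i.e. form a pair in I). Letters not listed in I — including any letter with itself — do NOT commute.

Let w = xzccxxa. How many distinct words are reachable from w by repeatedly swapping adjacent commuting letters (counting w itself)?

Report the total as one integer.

drop 0:x onto floor
drop 1:z onto {0:x}
drop 2:c onto {0:x}
drop 3:c onto {2:c}
drop 4:x onto {1:z, 3:c}
drop 5:x onto {4:x}
drop 6:a onto {1:z}
ground layer = {0:x}
drop-orders for the pieces not yet dropped (sum over which currently-grounded one goes next):
  1 to go: {5} 1  {6} 1
  2 to go: {4,5} 1  {5,6} 2
  3 to go: {3,4,5} 1  {4,5,6} 3
  4 to go: {1,4,5,6} 3  {2,3,4,5} 1  {3,4,5,6} 4
  5 to go: {1,3,4,5,6} 7  {2,3,4,5,6} 5
  if 0:x drops first: 12 orders

12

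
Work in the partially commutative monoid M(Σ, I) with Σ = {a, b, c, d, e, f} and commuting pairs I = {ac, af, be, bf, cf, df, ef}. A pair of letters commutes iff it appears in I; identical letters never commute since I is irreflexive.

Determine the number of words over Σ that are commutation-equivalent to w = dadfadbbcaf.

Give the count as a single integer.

110

#0=d has no predecessor
#1=a depends on [0:d]
#2=d depends on [1:a]
#3=f has no predecessor
#4=a depends on [2:d]
#5=d depends on [4:a]
#6=b depends on [5:d]
#7=b depends on [6:b]
#8=c depends on [7:b]
#9=a depends on [7:b]
#10=f depends on [3:f]
sources: [0:d, 3:f]
N(rest) = Σ N(rest − s) over sources s of rest; N(one piece) = 1:
  size 1 → [8]=1  [9]=1  [10]=1
  size 2 → [3,10]=1  [8,9]=2  [8,10]=2  [9,10]=2
  size 3 → [3,8,10]=3  [3,9,10]=3  [7,8,9]=2  [8,9,10]=6
  size 4 → [3,8,9,10]=12  [6,7,8,9]=2  [7,8,9,10]=8
  size 5 → [3,7,8,9,10]=20  [5,6,7,8,9]=2  [6,7,8,9,10]=10
  size 6 → [3,6,7,8,9,10]=30  [4,5,6,7,8,9]=2  [5,6,7,8,9,10]=12
  size 7 → [2,4,5,6,7,8,9]=2  [3,5,6,7,8,9,10]=42  [4,5,6,7,8,9,10]=14
  size 8 → [1,2,4,5,6,7,8,9]=2  [2,4,5,6,7,8,9,10]=16  [3,4,5,6,7,8,9,10]=56
  size 9 → [0,1,2,4,5,6,7,8,9]=2  [1,2,4,5,6,7,8,9,10]=18  [2,3,4,5,6,7,8,9,10]=72
  first=0(d) contributes 90
  first=3(f) contributes 20
|[w]| = 110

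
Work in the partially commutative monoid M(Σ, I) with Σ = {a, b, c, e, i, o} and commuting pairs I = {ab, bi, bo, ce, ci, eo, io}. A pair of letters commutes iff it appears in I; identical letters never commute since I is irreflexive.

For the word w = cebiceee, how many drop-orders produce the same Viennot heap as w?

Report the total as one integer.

22

piece 0:c — minimal
piece 1:e — minimal
piece 2:b rests on {0:c, 1:e}
piece 3:i rests on {1:e}
piece 4:c rests on {2:b}
piece 5:e rests on {2:b, 3:i}
piece 6:e rests on {5:e}
piece 7:e rests on {6:e}
minimal pieces: {0:c, 1:e}
ways to finish when only these pieces remain (= sum over removing one remaining piece with nothing left below it):
  1 left: {4}→1  {7}→1
  2 left: {4,7}→2  {6,7}→1
  3 left: {4,6,7}→3  {5,6,7}→1
  4 left: {3,5,6,7}→1  {4,5,6,7}→4
  5 left: {2,4,5,6,7}→4  {3,4,5,6,7}→5
  6 left: {0,2,4,5,6,7}→4  {2,3,4,5,6,7}→9
  placing 0:c first → 9 extensions
  placing 1:e first → 13 extensions
total linear extensions = 22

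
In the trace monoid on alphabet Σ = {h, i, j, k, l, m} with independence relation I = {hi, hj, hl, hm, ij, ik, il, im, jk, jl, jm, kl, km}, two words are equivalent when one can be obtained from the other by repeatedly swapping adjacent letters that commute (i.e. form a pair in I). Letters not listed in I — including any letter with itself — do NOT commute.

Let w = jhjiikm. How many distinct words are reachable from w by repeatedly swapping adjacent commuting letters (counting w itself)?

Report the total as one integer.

630

0(j) covers ∅
1(h) covers ∅
2(j) covers 0:j
3(i) covers ∅
4(i) covers 3:i
5(k) covers 1:h
6(m) covers ∅
floor of heap: 0:j, 1:h, 3:i, 6:m
completions by unplaced set U, small U first (add the entries for U minus each lowest piece of U):
  |U|=1: {2}:1  {4}:1  {5}:1  {6}:1
  |U|=2: {0,2}:1  {1,5}:1  {2,4}:2  {2,5}:2  {2,6}:2  {3,4}:1  {4,5}:2  {4,6}:2  {5,6}:2
  |U|=3: {0,2,4}:3  {0,2,5}:3  {0,2,6}:3  {1,2,5}:3  {1,4,5}:3  {1,5,6}:3  {2,3,4}:3  {2,4,5}:6  {2,4,6}:6  {2,5,6}:6  {3,4,5}:3  {3,4,6}:3  {4,5,6}:6
  |U|=4: {0,1,2,5}:6  {0,2,3,4}:6  {0,2,4,5}:12  {0,2,4,6}:12  {0,2,5,6}:12  {1,2,4,5}:12  {1,2,5,6}:12  {1,3,4,5}:6  {1,4,5,6}:12  {2,3,4,5}:12  {2,3,4,6}:12  {2,4,5,6}:24  {3,4,5,6}:12
  |U|=5: {0,1,2,4,5}:30  {0,1,2,5,6}:30  {0,2,3,4,5}:30  {0,2,3,4,6}:30  {0,2,4,5,6}:60  {1,2,3,4,5}:30  {1,2,4,5,6}:60  {1,3,4,5,6}:30  {2,3,4,5,6}:60
  start at 0(j): 180
  start at 1(h): 180
  start at 3(i): 180
  start at 6(m): 90
sum over floor = 630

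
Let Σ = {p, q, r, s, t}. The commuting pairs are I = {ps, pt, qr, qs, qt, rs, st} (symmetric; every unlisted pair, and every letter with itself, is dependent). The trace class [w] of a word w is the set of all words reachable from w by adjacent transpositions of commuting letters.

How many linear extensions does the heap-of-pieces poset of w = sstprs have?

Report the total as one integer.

40

0(s) covers ∅
1(s) covers 0:s
2(t) covers ∅
3(p) covers ∅
4(r) covers 2:t, 3:p
5(s) covers 1:s
floor of heap: 0:s, 2:t, 3:p
completions by unplaced set U, small U first (add the entries for U minus each lowest piece of U):
  |U|=1: {4}:1  {5}:1
  |U|=2: {1,5}:1  {2,4}:1  {3,4}:1  {4,5}:2
  |U|=3: {0,1,5}:1  {1,4,5}:3  {2,3,4}:2  {2,4,5}:3  {3,4,5}:3
  |U|=4: {0,1,4,5}:4  {1,2,4,5}:6  {1,3,4,5}:6  {2,3,4,5}:8
  start at 0(s): 20
  start at 2(t): 10
  start at 3(p): 10
sum over floor = 40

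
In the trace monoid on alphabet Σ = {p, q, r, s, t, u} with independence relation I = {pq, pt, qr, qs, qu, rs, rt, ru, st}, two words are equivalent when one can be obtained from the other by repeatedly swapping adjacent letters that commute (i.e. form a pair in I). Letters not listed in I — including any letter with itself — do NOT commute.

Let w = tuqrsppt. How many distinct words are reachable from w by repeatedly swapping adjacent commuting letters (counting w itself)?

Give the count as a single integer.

0(t) covers ∅
1(u) covers 0:t
2(q) covers 0:t
3(r) covers ∅
4(s) covers 1:u
5(p) covers 3:r, 4:s
6(p) covers 5:p
7(t) covers 1:u, 2:q
floor of heap: 0:t, 3:r
completions by unplaced set U, small U first (add the entries for U minus each lowest piece of U):
  |U|=1: {6}:1  {7}:1
  |U|=2: {2,7}:1  {5,6}:1  {6,7}:2
  |U|=3: {2,6,7}:3  {3,5,6}:1  {4,5,6}:1  {5,6,7}:3
  |U|=4: {2,5,6,7}:6  {3,4,5,6}:2  {3,5,6,7}:4  {4,5,6,7}:4
  |U|=5: {1,4,5,6,7}:4  {2,3,5,6,7}:10  {2,4,5,6,7}:10  {3,4,5,6,7}:10
  |U|=6: {1,2,4,5,6,7}:14  {1,3,4,5,6,7}:14  {2,3,4,5,6,7}:30
  start at 0(t): 58
  start at 3(r): 14
sum over floor = 72

72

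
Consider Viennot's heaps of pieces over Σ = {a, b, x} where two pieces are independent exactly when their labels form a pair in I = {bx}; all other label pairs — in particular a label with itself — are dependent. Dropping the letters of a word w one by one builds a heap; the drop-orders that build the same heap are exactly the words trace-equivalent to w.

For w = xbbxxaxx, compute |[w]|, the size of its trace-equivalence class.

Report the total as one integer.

10

#0=x has no predecessor
#1=b has no predecessor
#2=b depends on [1:b]
#3=x depends on [0:x]
#4=x depends on [3:x]
#5=a depends on [2:b, 4:x]
#6=x depends on [5:a]
#7=x depends on [6:x]
sources: [0:x, 1:b]
N(rest) = Σ N(rest − s) over sources s of rest; N(one piece) = 1:
  size 1 → [7]=1
  size 2 → [6,7]=1
  size 3 → [5,6,7]=1
  size 4 → [2,5,6,7]=1  [4,5,6,7]=1
  size 5 → [1,2,5,6,7]=1  [2,4,5,6,7]=2  [3,4,5,6,7]=1
  size 6 → [0,3,4,5,6,7]=1  [1,2,4,5,6,7]=3  [2,3,4,5,6,7]=3
  first=0(x) contributes 6
  first=1(b) contributes 4
|[w]| = 10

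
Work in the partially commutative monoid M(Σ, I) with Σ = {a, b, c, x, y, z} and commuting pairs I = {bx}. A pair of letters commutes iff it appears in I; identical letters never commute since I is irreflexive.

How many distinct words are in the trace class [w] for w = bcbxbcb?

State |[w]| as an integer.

3

0(b) covers ∅
1(c) covers 0:b
2(b) covers 1:c
3(x) covers 1:c
4(b) covers 2:b
5(c) covers 3:x, 4:b
6(b) covers 5:c
floor of heap: 0:b
completions by unplaced set U, small U first (add the entries for U minus each lowest piece of U):
  |U|=1: {6}:1
  |U|=2: {5,6}:1
  |U|=3: {3,5,6}:1  {4,5,6}:1
  |U|=4: {2,4,5,6}:1  {3,4,5,6}:2
  |U|=5: {2,3,4,5,6}:3
  start at 0(b): 3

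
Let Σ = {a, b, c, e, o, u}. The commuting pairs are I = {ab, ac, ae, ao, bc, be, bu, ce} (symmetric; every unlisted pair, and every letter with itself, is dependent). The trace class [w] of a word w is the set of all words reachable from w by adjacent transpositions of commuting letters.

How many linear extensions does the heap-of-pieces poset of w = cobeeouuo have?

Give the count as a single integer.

3

drop 0:c onto floor
drop 1:o onto {0:c}
drop 2:b onto {1:o}
drop 3:e onto {1:o}
drop 4:e onto {3:e}
drop 5:o onto {2:b, 4:e}
drop 6:u onto {5:o}
drop 7:u onto {6:u}
drop 8:o onto {7:u}
ground layer = {0:c}
drop-orders for the pieces not yet dropped (sum over which currently-grounded one goes next):
  1 to go: {8} 1
  2 to go: {7,8} 1
  3 to go: {6,7,8} 1
  4 to go: {5,6,7,8} 1
  5 to go: {2,5,6,7,8} 1  {4,5,6,7,8} 1
  6 to go: {2,4,5,6,7,8} 2  {3,4,5,6,7,8} 1
  7 to go: {2,3,4,5,6,7,8} 3
  if 0:c drops first: 3 orders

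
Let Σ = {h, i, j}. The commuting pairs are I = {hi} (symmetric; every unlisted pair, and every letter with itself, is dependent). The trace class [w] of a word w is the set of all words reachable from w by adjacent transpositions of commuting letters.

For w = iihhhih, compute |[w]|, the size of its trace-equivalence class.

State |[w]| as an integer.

#0=i has no predecessor
#1=i depends on [0:i]
#2=h has no predecessor
#3=h depends on [2:h]
#4=h depends on [3:h]
#5=i depends on [1:i]
#6=h depends on [4:h]
sources: [0:i, 2:h]
N(rest) = Σ N(rest − s) over sources s of rest; N(one piece) = 1:
  size 1 → [5]=1  [6]=1
  size 2 → [1,5]=1  [4,6]=1  [5,6]=2
  size 3 → [0,1,5]=1  [1,5,6]=3  [3,4,6]=1  [4,5,6]=3
  size 4 → [0,1,5,6]=4  [1,4,5,6]=6  [2,3,4,6]=1  [3,4,5,6]=4
  size 5 → [0,1,4,5,6]=10  [1,3,4,5,6]=10  [2,3,4,5,6]=5
  first=0(i) contributes 15
  first=2(h) contributes 20
|[w]| = 35

35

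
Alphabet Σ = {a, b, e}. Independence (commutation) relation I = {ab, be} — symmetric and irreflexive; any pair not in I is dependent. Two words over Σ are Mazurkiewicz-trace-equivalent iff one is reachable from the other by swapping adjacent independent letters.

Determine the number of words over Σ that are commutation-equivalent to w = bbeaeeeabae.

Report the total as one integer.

drop 0:b onto floor
drop 1:b onto {0:b}
drop 2:e onto floor
drop 3:a onto {2:e}
drop 4:e onto {3:a}
drop 5:e onto {4:e}
drop 6:e onto {5:e}
drop 7:a onto {6:e}
drop 8:b onto {1:b}
drop 9:a onto {7:a}
drop 10:e onto {9:a}
ground layer = {0:b, 2:e}
drop-orders for the pieces not yet dropped (sum over which currently-grounded one goes next):
  1 to go: {8} 1  {10} 1
  2 to go: {1,8} 1  {8,10} 2  {9,10} 1
  3 to go: {0,1,8} 1  {1,8,10} 3  {7,9,10} 1  {8,9,10} 3
  4 to go: {0,1,8,10} 4  {1,8,9,10} 6  {6,7,9,10} 1  {7,8,9,10} 4
  5 to go: {0,1,8,9,10} 10  {1,7,8,9,10} 10  {5,6,7,9,10} 1  {6,7,8,9,10} 5
  6 to go: {0,1,7,8,9,10} 20  {1,6,7,8,9,10} 15  {4,5,6,7,9,10} 1  {5,6,7,8,9,10} 6
  7 to go: {0,1,6,7,8,9,10} 35  {1,5,6,7,8,9,10} 21  {3,4,5,6,7,9,10} 1  {4,5,6,7,8,9,10} 7
  8 to go: {0,1,5,6,7,8,9,10} 56  {1,4,5,6,7,8,9,10} 28  {2,3,4,5,6,7,9,10} 1  {3,4,5,6,7,8,9,10} 8
  9 to go: {0,1,4,5,6,7,8,9,10} 84  {1,3,4,5,6,7,8,9,10} 36  {2,3,4,5,6,7,8,9,10} 9
  if 0:b drops first: 45 orders
  if 2:e drops first: 120 orders
heap linearizations: 165

165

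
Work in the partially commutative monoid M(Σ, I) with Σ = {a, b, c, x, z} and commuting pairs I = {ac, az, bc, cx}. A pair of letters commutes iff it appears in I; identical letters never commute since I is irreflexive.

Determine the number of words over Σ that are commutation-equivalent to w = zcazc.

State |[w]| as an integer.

5

0(z) covers ∅
1(c) covers 0:z
2(a) covers ∅
3(z) covers 1:c
4(c) covers 3:z
floor of heap: 0:z, 2:a
completions by unplaced set U, small U first (add the entries for U minus each lowest piece of U):
  |U|=1: {2}:1  {4}:1
  |U|=2: {2,4}:2  {3,4}:1
  |U|=3: {1,3,4}:1  {2,3,4}:3
  start at 0(z): 4
  start at 2(a): 1
sum over floor = 5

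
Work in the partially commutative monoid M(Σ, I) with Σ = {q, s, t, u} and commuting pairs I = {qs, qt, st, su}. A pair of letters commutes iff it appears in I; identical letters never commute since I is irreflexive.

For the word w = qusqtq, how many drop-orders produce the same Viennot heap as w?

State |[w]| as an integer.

piece 0:q — minimal
piece 1:u rests on {0:q}
piece 2:s — minimal
piece 3:q rests on {1:u}
piece 4:t rests on {1:u}
piece 5:q rests on {3:q}
minimal pieces: {0:q, 2:s}
ways to finish when only these pieces remain (= sum over removing one remaining piece with nothing left below it):
  1 left: {2}→1  {4}→1  {5}→1
  2 left: {2,4}→2  {2,5}→2  {3,5}→1  {4,5}→2
  3 left: {2,3,5}→3  {2,4,5}→6  {3,4,5}→3
  4 left: {1,3,4,5}→3  {2,3,4,5}→12
  placing 0:q first → 15 extensions
  placing 2:s first → 3 extensions
total linear extensions = 18

18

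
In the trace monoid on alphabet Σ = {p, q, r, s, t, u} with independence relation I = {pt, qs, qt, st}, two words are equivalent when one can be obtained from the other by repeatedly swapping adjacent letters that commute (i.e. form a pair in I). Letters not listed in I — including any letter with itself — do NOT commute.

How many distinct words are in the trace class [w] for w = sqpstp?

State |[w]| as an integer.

0(s) covers ∅
1(q) covers ∅
2(p) covers 0:s, 1:q
3(s) covers 2:p
4(t) covers ∅
5(p) covers 3:s
floor of heap: 0:s, 1:q, 4:t
completions by unplaced set U, small U first (add the entries for U minus each lowest piece of U):
  |U|=1: {4}:1  {5}:1
  |U|=2: {3,5}:1  {4,5}:2
  |U|=3: {2,3,5}:1  {3,4,5}:3
  |U|=4: {0,2,3,5}:1  {1,2,3,5}:1  {2,3,4,5}:4
  start at 0(s): 5
  start at 1(q): 5
  start at 4(t): 2
sum over floor = 12

12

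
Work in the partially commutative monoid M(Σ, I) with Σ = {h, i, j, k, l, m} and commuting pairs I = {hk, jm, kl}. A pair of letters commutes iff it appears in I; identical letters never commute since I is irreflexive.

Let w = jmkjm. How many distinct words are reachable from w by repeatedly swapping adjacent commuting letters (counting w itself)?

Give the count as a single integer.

4

piece 0:j — minimal
piece 1:m — minimal
piece 2:k rests on {0:j, 1:m}
piece 3:j rests on {2:k}
piece 4:m rests on {2:k}
minimal pieces: {0:j, 1:m}
ways to finish when only these pieces remain (= sum over removing one remaining piece with nothing left below it):
  1 left: {3}→1  {4}→1
  2 left: {3,4}→2
  3 left: {2,3,4}→2
  placing 0:j first → 2 extensions
  placing 1:m first → 2 extensions
total linear extensions = 4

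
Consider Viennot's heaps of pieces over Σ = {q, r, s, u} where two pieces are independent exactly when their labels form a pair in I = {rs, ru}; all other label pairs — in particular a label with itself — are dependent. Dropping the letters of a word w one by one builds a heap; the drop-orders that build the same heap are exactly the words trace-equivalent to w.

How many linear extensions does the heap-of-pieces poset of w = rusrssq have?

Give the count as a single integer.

drop 0:r onto floor
drop 1:u onto floor
drop 2:s onto {1:u}
drop 3:r onto {0:r}
drop 4:s onto {2:s}
drop 5:s onto {4:s}
drop 6:q onto {3:r, 5:s}
ground layer = {0:r, 1:u}
drop-orders for the pieces not yet dropped (sum over which currently-grounded one goes next):
  1 to go: {6} 1
  2 to go: {3,6} 1  {5,6} 1
  3 to go: {0,3,6} 1  {3,5,6} 2  {4,5,6} 1
  4 to go: {0,3,5,6} 3  {2,4,5,6} 1  {3,4,5,6} 3
  5 to go: {0,3,4,5,6} 6  {1,2,4,5,6} 1  {2,3,4,5,6} 4
  if 0:r drops first: 5 orders
  if 1:u drops first: 10 orders
heap linearizations: 15

15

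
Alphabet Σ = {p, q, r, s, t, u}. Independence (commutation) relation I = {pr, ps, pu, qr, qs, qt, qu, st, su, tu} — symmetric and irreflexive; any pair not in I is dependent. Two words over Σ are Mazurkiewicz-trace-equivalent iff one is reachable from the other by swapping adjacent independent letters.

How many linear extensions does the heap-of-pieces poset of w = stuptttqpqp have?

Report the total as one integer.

440

drop 0:s onto floor
drop 1:t onto floor
drop 2:u onto floor
drop 3:p onto {1:t}
drop 4:t onto {3:p}
drop 5:t onto {4:t}
drop 6:t onto {5:t}
drop 7:q onto {3:p}
drop 8:p onto {6:t, 7:q}
drop 9:q onto {8:p}
drop 10:p onto {9:q}
ground layer = {0:s, 1:t, 2:u}
drop-orders for the pieces not yet dropped (sum over which currently-grounded one goes next):
  1 to go: {0} 1  {2} 1  {10} 1
  2 to go: {0,2} 2  {0,10} 2  {2,10} 2  {9,10} 1
  3 to go: {0,2,10} 6  {0,9,10} 3  {2,9,10} 3  {8,9,10} 1
  4 to go: {0,2,9,10} 12  {0,8,9,10} 4  {2,8,9,10} 4  {6,8,9,10} 1  {7,8,9,10} 1
  5 to go: {0,2,8,9,10} 20  {0,6,8,9,10} 5  {0,7,8,9,10} 5  {2,6,8,9,10} 5  {2,7,8,9,10} 5  {5,6,8,9,10} 1  {6,7,8,9,10} 2
  6 to go: {0,2,6,8,9,10} 30  {0,2,7,8,9,10} 30  {0,5,6,8,9,10} 6  {0,6,7,8,9,10} 12  {2,5,6,8,9,10} 6  {2,6,7,8,9,10} 12  {4,5,6,8,9,10} 1  {5,6,7,8,9,10} 3
  7 to go: {0,2,5,6,8,9,10} 42  {0,2,6,7,8,9,10} 84  {0,4,5,6,8,9,10} 7  {0,5,6,7,8,9,10} 21  {2,4,5,6,8,9,10} 7  {2,5,6,7,8,9,10} 21  {4,5,6,7,8,9,10} 4
  8 to go: {0,2,4,5,6,8,9,10} 56  {0,2,5,6,7,8,9,10} 168  {0,4,5,6,7,8,9,10} 32  {2,4,5,6,7,8,9,10} 32  {3,4,5,6,7,8,9,10} 4
  9 to go: {0,2,4,5,6,7,8,9,10} 288  {0,3,4,5,6,7,8,9,10} 36  {1,3,4,5,6,7,8,9,10} 4  {2,3,4,5,6,7,8,9,10} 36
  if 0:s drops first: 40 orders
  if 1:t drops first: 360 orders
  if 2:u drops first: 40 orders
heap linearizations: 440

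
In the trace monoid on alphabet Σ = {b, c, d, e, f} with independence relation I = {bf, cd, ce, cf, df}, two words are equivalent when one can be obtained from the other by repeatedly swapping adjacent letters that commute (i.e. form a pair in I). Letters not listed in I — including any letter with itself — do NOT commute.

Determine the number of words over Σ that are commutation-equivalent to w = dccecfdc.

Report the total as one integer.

drop 0:d onto floor
drop 1:c onto floor
drop 2:c onto {1:c}
drop 3:e onto {0:d}
drop 4:c onto {2:c}
drop 5:f onto {3:e}
drop 6:d onto {3:e}
drop 7:c onto {4:c}
ground layer = {0:d, 1:c}
drop-orders for the pieces not yet dropped (sum over which currently-grounded one goes next):
  1 to go: {5} 1  {6} 1  {7} 1
  2 to go: {4,7} 1  {5,6} 2  {5,7} 2  {6,7} 2
  3 to go: {2,4,7} 1  {3,5,6} 2  {4,5,7} 3  {4,6,7} 3  {5,6,7} 6
  4 to go: {0,3,5,6} 2  {1,2,4,7} 1  {2,4,5,7} 4  {2,4,6,7} 4  {3,5,6,7} 8  {4,5,6,7} 12
  5 to go: {0,3,5,6,7} 10  {1,2,4,5,7} 5  {1,2,4,6,7} 5  {2,4,5,6,7} 20  {3,4,5,6,7} 20
  6 to go: {0,3,4,5,6,7} 30  {1,2,4,5,6,7} 30  {2,3,4,5,6,7} 40
  if 0:d drops first: 70 orders
  if 1:c drops first: 70 orders
heap linearizations: 140

140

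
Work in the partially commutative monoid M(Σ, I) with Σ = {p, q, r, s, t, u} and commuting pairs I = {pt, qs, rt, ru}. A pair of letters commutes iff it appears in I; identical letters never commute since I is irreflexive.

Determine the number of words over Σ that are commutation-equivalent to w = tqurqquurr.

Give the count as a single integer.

drop 0:t onto floor
drop 1:q onto {0:t}
drop 2:u onto {1:q}
drop 3:r onto {1:q}
drop 4:q onto {2:u, 3:r}
drop 5:q onto {4:q}
drop 6:u onto {5:q}
drop 7:u onto {6:u}
drop 8:r onto {5:q}
drop 9:r onto {8:r}
ground layer = {0:t}
drop-orders for the pieces not yet dropped (sum over which currently-grounded one goes next):
  1 to go: {7} 1  {9} 1
  2 to go: {6,7} 1  {7,9} 2  {8,9} 1
  3 to go: {6,7,9} 3  {7,8,9} 3
  4 to go: {6,7,8,9} 6
  5 to go: {5,6,7,8,9} 6
  6 to go: {4,5,6,7,8,9} 6
  7 to go: {2,4,5,6,7,8,9} 6  {3,4,5,6,7,8,9} 6
  8 to go: {2,3,4,5,6,7,8,9} 12
  if 0:t drops first: 12 orders

12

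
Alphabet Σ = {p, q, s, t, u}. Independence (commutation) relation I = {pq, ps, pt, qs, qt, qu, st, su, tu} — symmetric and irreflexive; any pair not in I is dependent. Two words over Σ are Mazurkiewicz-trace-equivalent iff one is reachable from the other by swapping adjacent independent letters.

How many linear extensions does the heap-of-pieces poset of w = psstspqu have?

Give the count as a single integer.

1120

drop 0:p onto floor
drop 1:s onto floor
drop 2:s onto {1:s}
drop 3:t onto floor
drop 4:s onto {2:s}
drop 5:p onto {0:p}
drop 6:q onto floor
drop 7:u onto {5:p}
ground layer = {0:p, 1:s, 3:t, 6:q}
drop-orders for the pieces not yet dropped (sum over which currently-grounded one goes next):
  1 to go: {3} 1  {4} 1  {6} 1  {7} 1
  2 to go: {2,4} 1  {3,4} 2  {3,6} 2  {3,7} 2  {4,6} 2  {4,7} 2  {5,7} 1  {6,7} 2
  3 to go: {0,5,7} 1  {1,2,4} 1  {2,3,4} 3  {2,4,6} 3  {2,4,7} 3  {3,4,6} 6  {3,4,7} 6  {3,5,7} 3  {3,6,7} 6  {4,5,7} 3  {4,6,7} 6  {5,6,7} 3
  4 to go: {0,3,5,7} 4  {0,4,5,7} 4  {0,5,6,7} 4  {1,2,3,4} 4  {1,2,4,6} 4  {1,2,4,7} 4  {2,3,4,6} 12  {2,3,4,7} 12  {2,4,5,7} 6  {2,4,6,7} 12  {3,4,5,7} 12  {3,4,6,7} 24  {3,5,6,7} 12  {4,5,6,7} 12
  5 to go: {0,2,4,5,7} 10  {0,3,4,5,7} 20  {0,3,5,6,7} 20  {0,4,5,6,7} 20  {1,2,3,4,6} 20  {1,2,3,4,7} 20  {1,2,4,5,7} 10  {1,2,4,6,7} 20  {2,3,4,5,7} 30  {2,3,4,6,7} 60  {2,4,5,6,7} 30  {3,4,5,6,7} 60
  6 to go: {0,1,2,4,5,7} 20  {0,2,3,4,5,7} 60  {0,2,4,5,6,7} 60  {0,3,4,5,6,7} 120  {1,2,3,4,5,7} 60  {1,2,3,4,6,7} 120  {1,2,4,5,6,7} 60  {2,3,4,5,6,7} 180
  if 0:p drops first: 420 orders
  if 1:s drops first: 420 orders
  if 3:t drops first: 140 orders
  if 6:q drops first: 140 orders
heap linearizations: 1120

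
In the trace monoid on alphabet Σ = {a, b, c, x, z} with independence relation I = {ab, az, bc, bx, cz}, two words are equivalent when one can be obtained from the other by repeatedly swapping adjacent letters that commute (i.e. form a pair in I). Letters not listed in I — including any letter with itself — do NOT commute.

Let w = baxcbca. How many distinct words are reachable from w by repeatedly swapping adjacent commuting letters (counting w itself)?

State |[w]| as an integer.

21

drop 0:b onto floor
drop 1:a onto floor
drop 2:x onto {1:a}
drop 3:c onto {2:x}
drop 4:b onto {0:b}
drop 5:c onto {3:c}
drop 6:a onto {5:c}
ground layer = {0:b, 1:a}
drop-orders for the pieces not yet dropped (sum over which currently-grounded one goes next):
  1 to go: {4} 1  {6} 1
  2 to go: {0,4} 1  {4,6} 2  {5,6} 1
  3 to go: {0,4,6} 3  {3,5,6} 1  {4,5,6} 3
  4 to go: {0,4,5,6} 6  {2,3,5,6} 1  {3,4,5,6} 4
  5 to go: {0,3,4,5,6} 10  {1,2,3,5,6} 1  {2,3,4,5,6} 5
  if 0:b drops first: 6 orders
  if 1:a drops first: 15 orders
heap linearizations: 21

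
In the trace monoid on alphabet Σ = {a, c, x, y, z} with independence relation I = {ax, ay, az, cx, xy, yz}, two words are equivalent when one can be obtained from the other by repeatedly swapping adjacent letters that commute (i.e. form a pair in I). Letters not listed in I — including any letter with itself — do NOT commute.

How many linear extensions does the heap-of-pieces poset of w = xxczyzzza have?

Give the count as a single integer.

128

#0=x has no predecessor
#1=x depends on [0:x]
#2=c has no predecessor
#3=z depends on [1:x, 2:c]
#4=y depends on [2:c]
#5=z depends on [3:z]
#6=z depends on [5:z]
#7=z depends on [6:z]
#8=a depends on [2:c]
sources: [0:x, 2:c]
N(rest) = Σ N(rest − s) over sources s of rest; N(one piece) = 1:
  size 1 → [4]=1  [7]=1  [8]=1
  size 2 → [4,7]=2  [4,8]=2  [6,7]=1  [7,8]=2
  size 3 → [4,6,7]=3  [4,7,8]=6  [5,6,7]=1  [6,7,8]=3
  size 4 → [3,5,6,7]=1  [4,5,6,7]=4  [4,6,7,8]=12  [5,6,7,8]=4
  size 5 → [1,3,5,6,7]=1  [3,4,5,6,7]=5  [3,5,6,7,8]=5  [4,5,6,7,8]=20
  size 6 → [0,1,3,5,6,7]=1  [1,3,4,5,6,7]=6  [1,3,5,6,7,8]=6  [3,4,5,6,7,8]=30
  size 7 → [0,1,3,4,5,6,7]=7  [0,1,3,5,6,7,8]=7  [1,3,4,5,6,7,8]=42  [2,3,4,5,6,7,8]=30
  first=0(x) contributes 72
  first=2(c) contributes 56
|[w]| = 128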